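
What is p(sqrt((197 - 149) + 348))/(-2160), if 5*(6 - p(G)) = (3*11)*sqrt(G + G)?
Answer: -1/360 + 11*sqrt(3)*11**(1/4)/1800 ≈ 0.016499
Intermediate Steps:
p(G) = 6 - 33*sqrt(2)*sqrt(G)/5 (p(G) = 6 - 3*11*sqrt(G + G)/5 = 6 - 33*sqrt(2*G)/5 = 6 - 33*sqrt(2)*sqrt(G)/5)
p(sqrt((197 - 149) + 348))/(-2160) = (6 - 33*sqrt(2)*sqrt(sqrt((197 - 149) + 348))/5)/(-2160) = (6 - 33*sqrt(2)*sqrt(sqrt(48 + 348))/5)*(-1/2160) = (6 - 33*sqrt(2)*sqrt(sqrt(396))/5)*(-1/2160) = (6 - 33*sqrt(2)*sqrt(6*sqrt(11))/5)*(-1/2160) = (6 - 33*sqrt(2)*sqrt(6)*11**(1/4)/5)*(-1/2160) = (6 - 66*sqrt(3)*11**(1/4)/5)*(-1/2160) = -1/360 + 11*sqrt(3)*11**(1/4)/1800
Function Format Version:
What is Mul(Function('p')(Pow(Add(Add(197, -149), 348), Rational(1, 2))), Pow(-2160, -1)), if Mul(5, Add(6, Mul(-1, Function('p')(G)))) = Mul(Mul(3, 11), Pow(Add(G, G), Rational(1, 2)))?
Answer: Add(Rational(-1, 360), Mul(Rational(11, 1800), Pow(3, Rational(1, 2)), Pow(11, Rational(1, 4)))) ≈ 0.016499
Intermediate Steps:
Function('p')(G) = Add(6, Mul(Rational(-33, 5), Pow(2, Rational(1, 2)), Pow(G, Rational(1, 2)))) (Function('p')(G) = Add(6, Mul(Rational(-1, 5), Mul(Mul(3, 11), Pow(Add(G, G), Rational(1, 2))))) = Add(6, Mul(Rational(-1, 5), Mul(33, Pow(Mul(2, G), Rational(1, 2))))) = Add(6, Mul(Rational(-1, 5), Mul(33, Mul(Pow(2, Rational(1, 2)), Pow(G, Rational(1, 2)))))) = Add(6, Mul(Rational(-1, 5), Mul(33, Pow(2, Rational(1, 2)), Pow(G, Rational(1, 2))))) = Add(6, Mul(Rational(-33, 5), Pow(2, Rational(1, 2)), Pow(G, Rational(1, 2)))))
Mul(Function('p')(Pow(Add(Add(197, -149), 348), Rational(1, 2))), Pow(-2160, -1)) = Mul(Add(6, Mul(Rational(-33, 5), Pow(2, Rational(1, 2)), Pow(Pow(Add(Add(197, -149), 348), Rational(1, 2)), Rational(1, 2)))), Pow(-2160, -1)) = Mul(Add(6, Mul(Rational(-33, 5), Pow(2, Rational(1, 2)), Pow(Pow(Add(48, 348), Rational(1, 2)), Rational(1, 2)))), Rational(-1, 2160)) = Mul(Add(6, Mul(Rational(-33, 5), Pow(2, Rational(1, 2)), Pow(Pow(396, Rational(1, 2)), Rational(1, 2)))), Rational(-1, 2160)) = Mul(Add(6, Mul(Rational(-33, 5), Pow(2, Rational(1, 2)), Pow(Mul(6, Pow(11, Rational(1, 2))), Rational(1, 2)))), Rational(-1, 2160)) = Mul(Add(6, Mul(Rational(-33, 5), Pow(2, Rational(1, 2)), Mul(Pow(6, Rational(1, 2)), Pow(11, Rational(1, 4))))), Rational(-1, 2160)) = Mul(Add(6, Mul(Rational(-66, 5), Pow(3, Rational(1, 2)), Pow(11, Rational(1, 4)))), Rational(-1, 2160)) = Add(Rational(-1, 360), Mul(Rational(11, 1800), Pow(3, Rational(1, 2)), Pow(11, Rational(1, 4))))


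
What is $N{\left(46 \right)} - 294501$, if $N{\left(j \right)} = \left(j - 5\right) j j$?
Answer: $-207745$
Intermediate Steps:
$N{\left(j \right)} = j^{2} \left(-5 + j\right)$ ($N{\left(j \right)} = \left(-5 + j\right) j j = j \left(-5 + j\right) j = j^{2} \left(-5 + j\right)$)
$N{\left(46 \right)} - 294501 = 46^{2} \left(-5 + 46\right) - 294501 = 2116 \cdot 41 - 294501 = 86756 - 294501 = -207745$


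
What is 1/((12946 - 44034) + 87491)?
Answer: 1/56403 ≈ 1.7730e-5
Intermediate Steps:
1/((12946 - 44034) + 87491) = 1/(-31088 + 87491) = 1/56403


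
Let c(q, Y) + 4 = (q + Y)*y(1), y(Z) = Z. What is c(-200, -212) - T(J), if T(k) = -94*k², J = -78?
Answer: 571480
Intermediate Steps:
c(q, Y) = -4 + Y + q (c(q, Y) = -4 + (q + Y)*1 = -4 + (Y + q)*1 = -4 + (Y + q) = -4 + Y + q)
c(-200, -212) - T(J) = (-4 - 212 - 200) - (-94)*(-78)² = -416 - (-94)*6084 = -416 - 1*(-571896) = -416 + 571896 = 571480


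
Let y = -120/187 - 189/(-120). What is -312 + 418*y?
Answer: 26559/340 ≈ 78.115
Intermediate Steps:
y = 6981/7480 (y = -120*1/187 - 189*(-1/120) = -120/187 + 63/40 = 6981/7480 ≈ 0.93329)
-312 + 418*y = -312 + 418*(6981/7480) = -312 + 132639/340 = 26559/340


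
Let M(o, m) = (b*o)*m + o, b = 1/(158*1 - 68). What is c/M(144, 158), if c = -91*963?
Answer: -438165/1984 ≈ -220.85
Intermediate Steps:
b = 1/90 (b = 1/(158 - 68) = 1/90 ≈ 0.011111)
c = -87633
M(o, m) = o + m*o/90 (M(o, m) = (o/90)*m + o = m*o/90 + o = o + m*o/90)
c/M(144, 158) = -87633*5/(8*(90 + 158)) = -87633/((1/90)*144*248) = -87633/1984/5 = -87633*5/1984 = -438165/1984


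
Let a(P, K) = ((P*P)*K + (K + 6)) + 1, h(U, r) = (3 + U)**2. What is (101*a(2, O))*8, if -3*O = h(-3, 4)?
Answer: 5656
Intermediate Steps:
O = 0 (O = -(3 - 3)**2/3 = -1/3*0**2 = -1/3*0 = 0)
a(P, K) = 7 + K + K*P**2 (a(P, K) = (P**2*K + (6 + K)) + 1 = (K*P**2 + (6 + K)) + 1 = (6 + K + K*P**2) + 1 = 7 + K + K*P**2)
(101*a(2, O))*8 = (101*(7 + 0 + 0*2**2))*8 = (101*(7 + 0 + 0*4))*8 = (101*(7 + 0 + 0))*8 = (101*7)*8 = 707*8 = 5656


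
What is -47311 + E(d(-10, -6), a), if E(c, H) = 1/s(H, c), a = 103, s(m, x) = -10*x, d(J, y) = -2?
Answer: -946219/20 ≈ -47311.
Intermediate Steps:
E(c, H) = -1/(10*c) (E(c, H) = 1/(-10*c) = -1/(10*c))
-47311 + E(d(-10, -6), a) = -47311 - ⅒/(-2) = -47311 - ⅒*(-½) = -47311 + 1/20 = -946219/20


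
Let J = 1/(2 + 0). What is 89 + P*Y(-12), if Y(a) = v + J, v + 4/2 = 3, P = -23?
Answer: 109/2 ≈ 54.500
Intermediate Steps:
v = 1 (v = -2 + 3 = 1)
J = ½ (J = 1/2 = ½ ≈ 0.50000)
Y(a) = 3/2 (Y(a) = 1 + ½ = 3/2)
89 + P*Y(-12) = 89 - 23*3/2 = 89 - 69/2 = 109/2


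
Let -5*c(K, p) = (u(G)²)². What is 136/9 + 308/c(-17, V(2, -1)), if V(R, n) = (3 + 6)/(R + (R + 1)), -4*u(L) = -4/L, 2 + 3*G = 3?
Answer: -316/81 ≈ -3.9012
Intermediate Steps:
G = ⅓ (G = -⅔ + (⅓)*3 = -⅔ + 1 = ⅓ ≈ 0.33333)
u(L) = 1/L (u(L) = -(-1)/L = 1/L)
V(R, n) = 9/(1 + 2*R) (V(R, n) = 9/(R + (1 + R)) = 9/(1 + 2*R))
c(K, p) = -81/5 (c(K, p) = -((1/(⅓))²)²/5 = -(3²)²/5 = -⅕*9² = -⅕*81 = -81/5)
136/9 + 308/c(-17, V(2, -1)) = 136/9 + 308/(-81/5) = 136*(⅑) + 308*(-5/81) = 136/9 - 1540/81 = -316/81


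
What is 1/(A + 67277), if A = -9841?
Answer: 1/57436 ≈ 1.7411e-5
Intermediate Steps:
1/(A + 67277) = 1/(-9841 + 67277) = 1/57436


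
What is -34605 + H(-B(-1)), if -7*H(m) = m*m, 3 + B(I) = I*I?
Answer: -242239/7 ≈ -34606.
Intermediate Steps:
B(I) = -3 + I**2 (B(I) = -3 + I*I = -3 + I**2)
H(m) = -m**2/7 (H(m) = -m*m/7 = -m**2/7)
-34605 + H(-B(-1)) = -34605 - (-3 + (-1)**2)**2/7 = -34605 - (-3 + 1)**2/7 = -34605 - (-1*(-2))**2/7 = -34605 - 1/7*2**2 = -34605 - 1/7*4 = -34605 - 4/7 = -242239/7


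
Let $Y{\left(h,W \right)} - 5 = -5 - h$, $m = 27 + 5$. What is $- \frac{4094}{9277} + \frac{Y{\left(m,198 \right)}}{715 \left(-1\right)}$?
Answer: $- \frac{2630346}{6633055} \approx -0.39655$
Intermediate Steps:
$m = 32$
$Y{\left(h,W \right)} = - h$ ($Y{\left(h,W \right)} = 5 - \left(5 + h\right) = - h$)
$- \frac{4094}{9277} + \frac{Y{\left(m,198 \right)}}{715 \left(-1\right)} = - \frac{4094}{9277} + \frac{\left(-1\right) 32}{715 \left(-1\right)} = \left(-4094\right) \frac{1}{9277} - \frac{32}{-715} = - \frac{4094}{9277} - - \frac{32}{715} = - \frac{4094}{9277} + \frac{32}{715} = - \frac{2630346}{6633055}$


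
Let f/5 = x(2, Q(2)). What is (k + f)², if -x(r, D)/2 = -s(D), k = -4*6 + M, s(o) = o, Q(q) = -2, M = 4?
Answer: 1600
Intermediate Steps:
k = -20 (k = -4*6 + 4 = -24 + 4 = -20)
x(r, D) = 2*D (x(r, D) = -(-2)*D = 2*D)
f = -20 (f = 5*(2*(-2)) = 5*(-4) = -20)
(k + f)² = (-20 - 20)² = (-40)² = 1600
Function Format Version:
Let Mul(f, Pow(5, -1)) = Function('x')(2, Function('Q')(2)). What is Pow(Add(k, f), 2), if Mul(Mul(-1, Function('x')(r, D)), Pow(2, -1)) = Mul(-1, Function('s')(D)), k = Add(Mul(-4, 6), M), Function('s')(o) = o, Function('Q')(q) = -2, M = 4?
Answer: 1600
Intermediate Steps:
k = -20 (k = Add(Mul(-4, 6), 4) = Add(-24, 4) = -20)
Function('x')(r, D) = Mul(2, D) (Function('x')(r, D) = Mul(-2, Mul(-1, D)) = Mul(2, D))
f = -20 (f = Mul(5, Mul(2, -2)) = Mul(5, -4) = -20)
Pow(Add(k, f), 2) = Pow(Add(-20, -20), 2) = Pow(-40, 2) = 1600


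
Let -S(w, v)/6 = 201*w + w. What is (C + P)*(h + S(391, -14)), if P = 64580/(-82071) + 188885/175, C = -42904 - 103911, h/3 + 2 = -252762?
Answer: 171941316802849024/957495 ≈ 1.7957e+11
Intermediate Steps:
h = -758292 (h = -6 + 3*(-252762) = -6 - 758286 = -758292)
S(w, v) = -1212*w (S(w, v) = -6*(201*w + w) = -1212*w)
C = -146815
P = 3098135867/2872485 (P = 64580*(-1/82071) + 188885*(1/175) = -64580/82071 + 37777/35 = 3098135867/2872485 ≈ 1078.6)
(C + P)*(h + S(391, -14)) = (-146815 + 3098135867/2872485)*(-758292 - 1212*391) = -418625749408*(-758292 - 473892)/2872485 = -418625749408/2872485*(-1232184) = 171941316802849024/957495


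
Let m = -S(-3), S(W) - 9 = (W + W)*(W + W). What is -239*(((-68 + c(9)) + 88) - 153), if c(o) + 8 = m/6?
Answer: 70983/2 ≈ 35492.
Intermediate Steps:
S(W) = 9 + 4*W**2 (S(W) = 9 + (W + W)*(W + W) = 9 + (2*W)*(2*W) = 9 + 4*W**2)
m = -45 (m = -(9 + 4*(-3)**2) = -(9 + 4*9) = -(9 + 36) = -1*45 = -45)
c(o) = -31/2 (c(o) = -8 - 45/6 = -8 - 45*1/6 = -8 - 15/2 = -31/2)
-239*(((-68 + c(9)) + 88) - 153) = -239*(((-68 - 31/2) + 88) - 153) = -239*((-167/2 + 88) - 153) = -239*(9/2 - 153) = -239*(-297/2) = 70983/2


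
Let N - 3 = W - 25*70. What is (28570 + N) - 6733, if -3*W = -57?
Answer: 20109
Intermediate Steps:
W = 19 (W = -1/3*(-57) = 19)
N = -1728 (N = 3 + (19 - 25*70) = 3 + (19 - 1750) = 3 - 1731 = -1728)
(28570 + N) - 6733 = (28570 - 1728) - 6733 = 26842 - 6733 = 20109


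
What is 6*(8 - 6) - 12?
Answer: 0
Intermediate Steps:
6*(8 - 6) - 12 = 6*2 - 12 = 12 - 12 = 0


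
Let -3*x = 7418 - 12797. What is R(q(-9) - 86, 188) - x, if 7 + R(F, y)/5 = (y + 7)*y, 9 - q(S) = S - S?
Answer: 181472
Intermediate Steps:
q(S) = 9 (q(S) = 9 - (S - S) = 9 - 1*0 = 9 + 0 = 9)
R(F, y) = -35 + 5*y*(7 + y) (R(F, y) = -35 + 5*((y + 7)*y) = -35 + 5*((7 + y)*y) = -35 + 5*(y*(7 + y)) = -35 + 5*y*(7 + y))
x = 1793 (x = -(7418 - 12797)/3 = -⅓*(-5379) = 1793)
R(q(-9) - 86, 188) - x = (-35 + 5*188² + 35*188) - 1*1793 = (-35 + 5*35344 + 6580) - 1793 = (-35 + 176720 + 6580) - 1793 = 183265 - 1793 = 181472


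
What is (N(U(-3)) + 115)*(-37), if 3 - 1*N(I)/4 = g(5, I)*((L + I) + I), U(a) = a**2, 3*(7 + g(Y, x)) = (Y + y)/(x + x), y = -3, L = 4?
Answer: -739001/27 ≈ -27370.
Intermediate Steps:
g(Y, x) = -7 + (-3 + Y)/(6*x) (g(Y, x) = -7 + ((Y - 3)/(x + x))/3 = -7 + ((-3 + Y)/((2*x)))/3 = -7 + ((-3 + Y)*(1/(2*x)))/3 = -7 + ((-3 + Y)/(2*x))/3 = -7 + (-3 + Y)/(6*x))
N(I) = 12 - 2*(2 - 42*I)*(4 + 2*I)/(3*I) (N(I) = 12 - 4*(-3 + 5 - 42*I)/(6*I)*((4 + I) + I) = 12 - 4*(2 - 42*I)/(6*I)*(4 + 2*I) = 12 - 2*(2 - 42*I)*(4 + 2*I)/(3*I))
(N(U(-3)) + 115)*(-37) = ((364/3 + 56*(-3)**2 - 16/(3*((-3)**2))) + 115)*(-37) = ((364/3 + 56*9 - 16/3/9) + 115)*(-37) = ((364/3 + 504 - 16/3*1/9) + 115)*(-37) = ((364/3 + 504 - 16/27) + 115)*(-37) = (16868/27 + 115)*(-37) = (19973/27)*(-37) = -739001/27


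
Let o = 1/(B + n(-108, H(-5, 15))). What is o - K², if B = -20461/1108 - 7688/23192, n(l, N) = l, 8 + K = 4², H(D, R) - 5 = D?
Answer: -26069590524/407287163 ≈ -64.008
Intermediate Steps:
H(D, R) = 5 + D
K = 8 (K = -8 + 4² = -8 + 16 = 8)
B = -60381227/3212092 (B = -20461*1/1108 - 7688*1/23192 = -20461/1108 - 961/2899 = -60381227/3212092 ≈ -18.798)
o = -3212092/407287163 (o = 1/(-60381227/3212092 - 108) = 1/(-407287163/3212092) = -3212092/407287163 ≈ -0.0078866)
o - K² = -3212092/407287163 - 1*8² = -3212092/407287163 - 1*64 = -3212092/407287163 - 64 = -26069590524/407287163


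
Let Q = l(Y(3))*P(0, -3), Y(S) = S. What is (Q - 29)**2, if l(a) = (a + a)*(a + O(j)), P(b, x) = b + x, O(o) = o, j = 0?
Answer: 6889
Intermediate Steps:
l(a) = 2*a**2 (l(a) = (a + a)*(a + 0) = (2*a)*a = 2*a**2)
Q = -54 (Q = (2*3**2)*(0 - 3) = (2*9)*(-3) = 18*(-3) = -54)
(Q - 29)**2 = (-54 - 29)**2 = (-83)**2 = 6889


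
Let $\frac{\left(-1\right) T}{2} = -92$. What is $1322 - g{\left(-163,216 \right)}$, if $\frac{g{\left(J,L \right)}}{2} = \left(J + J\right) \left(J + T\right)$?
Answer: $15014$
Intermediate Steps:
$T = 184$ ($T = \left(-2\right) \left(-92\right) = 184$)
$g{\left(J,L \right)} = 4 J \left(184 + J\right)$ ($g{\left(J,L \right)} = 2 \left(J + J\right) \left(J + 184\right) = 2 \cdot 2 J \left(184 + J\right) = 4 J \left(184 + J\right)$)
$1322 - g{\left(-163,216 \right)} = 1322 - 4 \left(-163\right) \left(184 - 163\right) = 1322 - 4 \left(-163\right) 21 = 1322 - -13692 = 1322 + 13692 = 15014$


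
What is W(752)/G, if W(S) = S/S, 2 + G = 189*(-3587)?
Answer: -1/677945 ≈ -1.4750e-6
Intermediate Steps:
G = -677945 (G = -2 + 189*(-3587) = -2 - 677943 = -677945)
W(S) = 1
W(752)/G = 1/(-677945) = 1*(-1/677945) = -1/677945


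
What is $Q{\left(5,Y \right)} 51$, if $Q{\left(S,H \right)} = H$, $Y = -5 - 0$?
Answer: $-255$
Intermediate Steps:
$Y = -5$ ($Y = -5 + 0 = -5$)
$Q{\left(5,Y \right)} 51 = \left(-5\right) 51 = -255$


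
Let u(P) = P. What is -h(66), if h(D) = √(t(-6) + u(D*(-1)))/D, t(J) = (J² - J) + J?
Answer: -I*√30/66 ≈ -0.082988*I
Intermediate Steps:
t(J) = J²
h(D) = √(36 - D)/D (h(D) = √((-6)² + D*(-1))/D = √(36 - D)/D)
-h(66) = -√(36 - 1*66)/66 = -√(36 - 66)/66 = -√(-30)/66 = -I*√30/66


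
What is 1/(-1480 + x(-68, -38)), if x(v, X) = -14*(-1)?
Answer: -1/1466 ≈ -0.00068213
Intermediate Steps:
x(v, X) = 14
1/(-1480 + x(-68, -38)) = 1/(-1480 + 14) = 1/(-1466) = -1/1466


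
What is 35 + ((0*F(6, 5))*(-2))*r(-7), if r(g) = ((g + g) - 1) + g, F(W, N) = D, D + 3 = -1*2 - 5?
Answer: 35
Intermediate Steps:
D = -10 (D = -3 + (-1*2 - 5) = -3 + (-2 - 5) = -3 - 7 = -10)
F(W, N) = -10
r(g) = -1 + 3*g (r(g) = (2*g - 1) + g = (-1 + 2*g) + g = -1 + 3*g)
35 + ((0*F(6, 5))*(-2))*r(-7) = 35 + ((0*(-10))*(-2))*(-1 + 3*(-7)) = 35 + (0*(-2))*(-1 - 21) = 35 + 0*(-22) = 35 + 0 = 35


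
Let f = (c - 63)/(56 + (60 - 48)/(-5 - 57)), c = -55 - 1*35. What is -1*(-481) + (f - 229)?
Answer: 431217/1730 ≈ 249.26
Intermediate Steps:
c = -90 (c = -55 - 35 = -90)
f = -4743/1730 (f = (-90 - 63)/(56 + (60 - 48)/(-5 - 57)) = -153/(56 + 12/(-62)) = -153/(56 + 12*(-1/62)) = -153/(56 - 6/31) = -153/1730/31 = -153*31/1730 = -4743/1730 ≈ -2.7416)
-1*(-481) + (f - 229) = -1*(-481) + (-4743/1730 - 229) = 481 - 400913/1730 = 431217/1730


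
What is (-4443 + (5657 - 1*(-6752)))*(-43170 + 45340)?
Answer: 17286220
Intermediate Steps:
(-4443 + (5657 - 1*(-6752)))*(-43170 + 45340) = (-4443 + (5657 + 6752))*2170 = (-4443 + 12409)*2170 = 7966*2170 = 17286220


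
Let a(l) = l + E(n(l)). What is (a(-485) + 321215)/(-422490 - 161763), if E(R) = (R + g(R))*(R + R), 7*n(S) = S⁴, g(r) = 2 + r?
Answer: -12245989992763279695770/28628397 ≈ -4.2776e+14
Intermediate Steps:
n(S) = S⁴/7
E(R) = 2*R*(2 + 2*R) (E(R) = (R + (2 + R))*(R + R) = (2 + 2*R)*(2*R) = 2*R*(2 + 2*R))
a(l) = l + 4*l⁴*(1 + l⁴/7)/7 (a(l) = l + 4*(l⁴/7)*(1 + l⁴/7) = l + 4*l⁴*(1 + l⁴/7)/7)
(a(-485) + 321215)/(-422490 - 161763) = (-485*(1 + (4/49)*(-485)³*(7 + (-485)⁴)) + 321215)/(-422490 - 161763) = (-485*(1 + (4/49)*(-114084125)*(7 + 55330800625)) + 321215)/(-584253) = (-485*(1 + (4/49)*(-114084125)*55330800632) + 321215)*(-1/584253) = (-485*(1 - 25249463902604668000/49) + 321215)*(-1/584253) = (-485*(-25249463902604667951/49) + 321215)*(-1/584253) = (12245989992763263956235/49 + 321215)*(-1/584253) = (12245989992763279695770/49)*(-1/584253) = -12245989992763279695770/28628397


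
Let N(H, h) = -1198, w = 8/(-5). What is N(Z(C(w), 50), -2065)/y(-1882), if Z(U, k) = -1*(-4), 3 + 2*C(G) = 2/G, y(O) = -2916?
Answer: 599/1458 ≈ 0.41084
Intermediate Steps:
w = -8/5 (w = 8*(-⅕) = -8/5 ≈ -1.6000)
C(G) = -3/2 + 1/G (C(G) = -3/2 + (2/G)/2 = -3/2 + 1/G)
Z(U, k) = 4
N(Z(C(w), 50), -2065)/y(-1882) = -1198/(-2916) = -1198*(-1/2916) = 599/1458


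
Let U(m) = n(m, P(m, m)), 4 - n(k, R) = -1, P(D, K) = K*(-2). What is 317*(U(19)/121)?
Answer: 1585/121 ≈ 13.099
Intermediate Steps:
P(D, K) = -2*K
n(k, R) = 5 (n(k, R) = 4 - 1*(-1) = 4 + 1 = 5)
U(m) = 5
317*(U(19)/121) = 317*(5/121) = 1585/121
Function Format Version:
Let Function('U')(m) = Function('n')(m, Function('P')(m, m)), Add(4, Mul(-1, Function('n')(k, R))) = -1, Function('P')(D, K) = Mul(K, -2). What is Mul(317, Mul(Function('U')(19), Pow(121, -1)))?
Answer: Rational(1585, 121) ≈ 13.099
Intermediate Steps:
Function('P')(D, K) = Mul(-2, K)
Function('n')(k, R) = 5 (Function('n')(k, R) = Add(4, Mul(-1, -1)) = Add(4, 1) = 5)
Function('U')(m) = 5
Mul(317, Mul(Function('U')(19), Pow(121, -1))) = Mul(317, Mul(5, Pow(121, -1))) = Mul(317, Mul(5, Rational(1, 121))) = Mul(317, Rational(5, 121)) = Rational(1585, 121)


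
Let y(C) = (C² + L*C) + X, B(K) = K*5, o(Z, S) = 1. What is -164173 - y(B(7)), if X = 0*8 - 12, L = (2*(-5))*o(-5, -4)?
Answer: -165036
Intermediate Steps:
B(K) = 5*K
L = -10 (L = (2*(-5))*1 = -10*1 = -10)
X = -12 (X = 0 - 12 = -12)
y(C) = -12 + C² - 10*C (y(C) = (C² - 10*C) - 12 = -12 + C² - 10*C)
-164173 - y(B(7)) = -164173 - (-12 + (5*7)² - 50*7) = -164173 - (-12 + 35² - 10*35) = -164173 - (-12 + 1225 - 350) = -164173 - 1*863 = -164173 - 863 = -165036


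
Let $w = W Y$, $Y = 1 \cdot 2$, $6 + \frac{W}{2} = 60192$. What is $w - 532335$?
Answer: $-291591$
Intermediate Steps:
$W = 120372$ ($W = -12 + 2 \cdot 60192 = -12 + 120384 = 120372$)
$Y = 2$
$w = 240744$ ($w = 120372 \cdot 2 = 240744$)
$w - 532335 = 240744 - 532335 = -291591$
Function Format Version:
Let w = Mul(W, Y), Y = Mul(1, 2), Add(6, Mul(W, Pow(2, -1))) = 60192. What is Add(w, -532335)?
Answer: -291591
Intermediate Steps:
W = 120372 (W = Add(-12, Mul(2, 60192)) = Add(-12, 120384) = 120372)
Y = 2
w = 240744 (w = Mul(120372, 2) = 240744)
Add(w, -532335) = Add(240744, -532335) = -291591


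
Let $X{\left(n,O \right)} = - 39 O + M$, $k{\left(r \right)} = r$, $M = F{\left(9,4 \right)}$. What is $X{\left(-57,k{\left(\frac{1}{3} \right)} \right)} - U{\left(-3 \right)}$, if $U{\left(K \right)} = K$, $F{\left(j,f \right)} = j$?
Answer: $-1$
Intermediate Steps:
$M = 9$
$X{\left(n,O \right)} = 9 - 39 O$ ($X{\left(n,O \right)} = - 39 O + 9 = 9 - 39 O$)
$X{\left(-57,k{\left(\frac{1}{3} \right)} \right)} - U{\left(-3 \right)} = \left(9 - \frac{39}{3}\right) - -3 = \left(9 - 13\right) + 3 = -4 + 3 = -1$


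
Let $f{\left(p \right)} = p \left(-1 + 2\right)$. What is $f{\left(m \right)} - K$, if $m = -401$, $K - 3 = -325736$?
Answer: $325332$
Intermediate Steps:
$K = -325733$ ($K = 3 - 325736 = -325733$)
$f{\left(p \right)} = p$ ($f{\left(p \right)} = p 1 = p$)
$f{\left(m \right)} - K = -401 - -325733 = -401 + 325733 = 325332$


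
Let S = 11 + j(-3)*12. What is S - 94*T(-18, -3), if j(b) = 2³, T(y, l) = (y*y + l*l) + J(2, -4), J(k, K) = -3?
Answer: -30913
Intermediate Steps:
T(y, l) = -3 + l² + y² (T(y, l) = (y*y + l*l) - 3 = (y² + l²) - 3 = (l² + y²) - 3 = -3 + l² + y²)
j(b) = 8
S = 107 (S = 11 + 8*12 = 11 + 96 = 107)
S - 94*T(-18, -3) = 107 - 94*(-3 + (-3)² + (-18)²) = 107 - 94*(-3 + 9 + 324) = 107 - 94*330 = 107 - 31020 = -30913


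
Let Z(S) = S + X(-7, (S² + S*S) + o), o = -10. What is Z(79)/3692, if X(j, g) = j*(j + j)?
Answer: 177/3692 ≈ 0.047942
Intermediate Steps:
X(j, g) = 2*j² (X(j, g) = j*(2*j) = 2*j²)
Z(S) = 98 + S (Z(S) = S + 2*(-7)² = S + 2*49 = S + 98 = 98 + S)
Z(79)/3692 = (98 + 79)/3692 = 177*(1/3692) = 177/3692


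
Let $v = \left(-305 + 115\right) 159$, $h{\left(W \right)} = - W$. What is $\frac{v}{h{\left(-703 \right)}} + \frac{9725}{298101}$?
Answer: $- \frac{473620765}{11029737} \approx -42.94$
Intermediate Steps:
$v = -30210$ ($v = \left(-190\right) 159 = -30210$)
$\frac{v}{h{\left(-703 \right)}} + \frac{9725}{298101} = - \frac{30210}{\left(-1\right) \left(-703\right)} + \frac{9725}{298101} = - \frac{30210}{703} + 9725 \cdot \frac{1}{298101} = \left(-30210\right) \frac{1}{703} + \frac{9725}{298101} = - \frac{1590}{37} + \frac{9725}{298101} = - \frac{473620765}{11029737}$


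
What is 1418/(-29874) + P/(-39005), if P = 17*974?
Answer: -274981391/582617685 ≈ -0.47198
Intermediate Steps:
P = 16558
1418/(-29874) + P/(-39005) = 1418/(-29874) + 16558/(-39005) = 1418*(-1/29874) + 16558*(-1/39005) = -709/14937 - 16558/39005 = -274981391/582617685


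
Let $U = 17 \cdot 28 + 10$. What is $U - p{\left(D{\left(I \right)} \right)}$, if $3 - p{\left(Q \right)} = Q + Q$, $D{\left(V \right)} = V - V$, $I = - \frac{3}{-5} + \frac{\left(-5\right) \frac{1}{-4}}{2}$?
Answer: $483$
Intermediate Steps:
$I = \frac{49}{40}$ ($I = \left(-3\right) \left(- \frac{1}{5}\right) + \left(-5\right) \left(- \frac{1}{4}\right) \frac{1}{2} = \frac{3}{5} + \frac{5}{4} \cdot \frac{1}{2} = \frac{3}{5} + \frac{5}{8} = \frac{49}{40} \approx 1.225$)
$D{\left(V \right)} = 0$
$U = 486$ ($U = 476 + 10 = 486$)
$p{\left(Q \right)} = 3 - 2 Q$ ($p{\left(Q \right)} = 3 - \left(Q + Q\right) = 3 - 2 Q$)
$U - p{\left(D{\left(I \right)} \right)} = 486 - \left(3 - 0\right) = 486 - \left(3 + 0\right) = 486 - 3 = 483$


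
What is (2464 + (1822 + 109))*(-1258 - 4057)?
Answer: -23359425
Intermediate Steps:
(2464 + (1822 + 109))*(-1258 - 4057) = (2464 + 1931)*(-5315) = 4395*(-5315) = -23359425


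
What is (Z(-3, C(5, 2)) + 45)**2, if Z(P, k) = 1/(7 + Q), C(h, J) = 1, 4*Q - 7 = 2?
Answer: 2785561/1369 ≈ 2034.7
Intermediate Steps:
Q = 9/4 (Q = 7/4 + (1/4)*2 = 7/4 + 1/2 = 9/4 ≈ 2.2500)
Z(P, k) = 4/37 (Z(P, k) = 1/(7 + 9/4) = 1/(37/4) = 4/37)
(Z(-3, C(5, 2)) + 45)**2 = (4/37 + 45)**2 = (1669/37)**2 = 2785561/1369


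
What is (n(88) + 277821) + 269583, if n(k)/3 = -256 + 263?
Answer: 547425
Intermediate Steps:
n(k) = 21 (n(k) = 3*(-256 + 263) = 3*7 = 21)
(n(88) + 277821) + 269583 = (21 + 277821) + 269583 = 277842 + 269583 = 547425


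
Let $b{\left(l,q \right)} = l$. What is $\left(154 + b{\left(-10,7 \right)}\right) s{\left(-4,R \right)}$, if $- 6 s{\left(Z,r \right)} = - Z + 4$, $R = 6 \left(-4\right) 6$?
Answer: $-192$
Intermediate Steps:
$R = -144$ ($R = \left(-24\right) 6 = -144$)
$s{\left(Z,r \right)} = - \frac{2}{3} + \frac{Z}{6}$ ($s{\left(Z,r \right)} = - \frac{- Z + 4}{6} = - \frac{4 - Z}{6} = - \frac{2}{3} + \frac{Z}{6}$)
$\left(154 + b{\left(-10,7 \right)}\right) s{\left(-4,R \right)} = \left(154 - 10\right) \left(- \frac{2}{3} + \frac{1}{6} \left(-4\right)\right) = 144 \left(- \frac{2}{3} - \frac{2}{3}\right) = 144 \left(- \frac{4}{3}\right) = -192$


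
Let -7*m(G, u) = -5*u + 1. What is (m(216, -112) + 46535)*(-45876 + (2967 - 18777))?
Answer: -20059300224/7 ≈ -2.8656e+9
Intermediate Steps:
m(G, u) = -1/7 + 5*u/7 (m(G, u) = -(-5*u + 1)/7 = -(1 - 5*u)/7 = -1/7 + 5*u/7)
(m(216, -112) + 46535)*(-45876 + (2967 - 18777)) = ((-1/7 + (5/7)*(-112)) + 46535)*(-45876 + (2967 - 18777)) = ((-1/7 - 80) + 46535)*(-45876 - 15810) = (-561/7 + 46535)*(-61686) = (325184/7)*(-61686) = -20059300224/7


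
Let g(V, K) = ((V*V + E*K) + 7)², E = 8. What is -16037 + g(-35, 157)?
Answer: 6174107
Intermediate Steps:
g(V, K) = (7 + V² + 8*K)² (g(V, K) = ((V*V + 8*K) + 7)² = ((V² + 8*K) + 7)² = (7 + V² + 8*K)²)
-16037 + g(-35, 157) = -16037 + (7 + (-35)² + 8*157)² = -16037 + (7 + 1225 + 1256)² = -16037 + 2488² = -16037 + 6190144 = 6174107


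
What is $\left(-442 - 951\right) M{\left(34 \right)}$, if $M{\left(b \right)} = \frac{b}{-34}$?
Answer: $1393$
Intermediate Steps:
$M{\left(b \right)} = - \frac{b}{34}$ ($M{\left(b \right)} = b \left(- \frac{1}{34}\right) = - \frac{b}{34}$)
$\left(-442 - 951\right) M{\left(34 \right)} = \left(-442 - 951\right) \left(\left(- \frac{1}{34}\right) 34\right) = \left(-1393\right) \left(-1\right) = 1393$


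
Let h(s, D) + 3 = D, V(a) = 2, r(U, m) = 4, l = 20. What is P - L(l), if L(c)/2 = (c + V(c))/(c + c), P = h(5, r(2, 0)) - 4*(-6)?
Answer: 239/10 ≈ 23.900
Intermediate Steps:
h(s, D) = -3 + D
P = 25 (P = (-3 + 4) - 4*(-6) = 1 + 24 = 25)
L(c) = (2 + c)/c (L(c) = 2*((c + 2)/(c + c)) = 2*((2 + c)/((2*c))) = 2*((2 + c)*(1/(2*c))) = 2*((2 + c)/(2*c)) = (2 + c)/c)
P - L(l) = 25 - (2 + 20)/20 = 25 - 22/20 = 25 - 1*11/10 = 25 - 11/10 = 239/10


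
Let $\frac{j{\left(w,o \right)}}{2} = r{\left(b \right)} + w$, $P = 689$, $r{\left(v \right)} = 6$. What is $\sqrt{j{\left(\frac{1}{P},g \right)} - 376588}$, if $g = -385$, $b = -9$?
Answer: $\frac{i \sqrt{178768533918}}{689} \approx 613.66 i$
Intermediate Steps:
$j{\left(w,o \right)} = 12 + 2 w$ ($j{\left(w,o \right)} = 2 \left(6 + w\right) = 12 + 2 w$)
$\sqrt{j{\left(\frac{1}{P},g \right)} - 376588} = \sqrt{\left(12 + \frac{2}{689}\right) - 376588} = \sqrt{\frac{8270}{689} - 376588} = \sqrt{- \frac{259460862}{689}} = \frac{i \sqrt{178768533918}}{689}$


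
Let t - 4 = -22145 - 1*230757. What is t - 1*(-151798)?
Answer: -101100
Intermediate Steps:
t = -252898 (t = 4 + (-22145 - 1*230757) = 4 + (-22145 - 230757) = 4 - 252902 = -252898)
t - 1*(-151798) = -252898 - 1*(-151798) = -252898 + 151798 = -101100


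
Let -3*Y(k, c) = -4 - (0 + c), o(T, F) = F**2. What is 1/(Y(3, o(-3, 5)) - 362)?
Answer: -3/1057 ≈ -0.0028382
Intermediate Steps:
Y(k, c) = 4/3 + c/3 (Y(k, c) = -(-4 - (0 + c))/3 = -(-4 - c)/3 = 4/3 + c/3)
1/(Y(3, o(-3, 5)) - 362) = 1/((4/3 + (1/3)*5**2) - 362) = 1/((4/3 + (1/3)*25) - 362) = 1/((4/3 + 25/3) - 362) = 1/(29/3 - 362) = 1/(-1057/3) = -3/1057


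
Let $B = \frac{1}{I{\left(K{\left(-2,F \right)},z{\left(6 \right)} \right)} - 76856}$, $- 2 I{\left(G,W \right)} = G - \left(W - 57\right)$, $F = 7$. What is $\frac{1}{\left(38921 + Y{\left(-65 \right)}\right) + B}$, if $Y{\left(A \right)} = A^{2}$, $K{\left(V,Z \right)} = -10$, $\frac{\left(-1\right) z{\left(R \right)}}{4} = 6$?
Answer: $\frac{153783}{6635121316} \approx 2.3177 \cdot 10^{-5}$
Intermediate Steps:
$z{\left(R \right)} = -24$ ($z{\left(R \right)} = \left(-4\right) 6 = -24$)
$I{\left(G,W \right)} = - \frac{57}{2} + \frac{W}{2} - \frac{G}{2}$ ($I{\left(G,W \right)} = - \frac{G - \left(W - 57\right)}{2} = - \frac{G - \left(-57 + W\right)}{2} = - \frac{57 + G - W}{2} = - \frac{57}{2} + \frac{W}{2} - \frac{G}{2}$)
$B = - \frac{2}{153783}$ ($B = \frac{1}{\left(- \frac{57}{2} + \frac{1}{2} \left(-24\right) - -5\right) - 76856} = \frac{1}{\left(- \frac{57}{2} - 12 + 5\right) - 76856} = \frac{1}{- \frac{71}{2} - 76856} = \frac{1}{- \frac{153783}{2}} = - \frac{2}{153783} \approx -1.3005 \cdot 10^{-5}$)
$\frac{1}{\left(38921 + Y{\left(-65 \right)}\right) + B} = \frac{1}{\left(38921 + \left(-65\right)^{2}\right) - \frac{2}{153783}} = \frac{1}{\left(38921 + 4225\right) - \frac{2}{153783}} = \frac{1}{43146 - \frac{2}{153783}} = \frac{1}{\frac{6635121316}{153783}} = \frac{153783}{6635121316}$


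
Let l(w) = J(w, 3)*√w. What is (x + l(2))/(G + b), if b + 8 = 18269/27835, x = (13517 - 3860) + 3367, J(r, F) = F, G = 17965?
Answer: 90630760/124962841 + 83505*√2/499851364 ≈ 0.72550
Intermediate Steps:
x = 13024 (x = 9657 + 3367 = 13024)
b = -204411/27835 (b = -8 + 18269/27835 = -204411/27835 ≈ -7.3437)
l(w) = 3*√w
(x + l(2))/(G + b) = (13024 + 3*√2)/(17965 - 204411/27835) = (13024 + 3*√2)/(499851364/27835) = (13024 + 3*√2)*(27835/499851364) = 90630760/124962841 + 83505*√2/499851364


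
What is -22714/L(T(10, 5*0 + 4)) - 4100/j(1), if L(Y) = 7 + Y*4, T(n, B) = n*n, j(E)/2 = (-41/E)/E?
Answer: -2364/407 ≈ -5.8083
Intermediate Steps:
j(E) = -82/E² (j(E) = 2*((-41/E)/E) = 2*(-41/E²) = -82/E²)
T(n, B) = n²
L(Y) = 7 + 4*Y
-22714/L(T(10, 5*0 + 4)) - 4100/j(1) = -22714/(7 + 4*10²) - 4100/((-82/1²)) = -22714/(7 + 4*100) - 4100/((-82*1)) = -22714/(7 + 400) - 4100/(-82) = -22714/407 - 4100*(-1/82) = -22714*1/407 + 50 = -22714/407 + 50 = -2364/407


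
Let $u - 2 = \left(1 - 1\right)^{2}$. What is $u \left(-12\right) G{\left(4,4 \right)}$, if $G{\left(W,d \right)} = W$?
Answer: $-96$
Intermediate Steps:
$u = 2$ ($u = 2 + \left(1 - 1\right)^{2} = 2 + 0^{2} = 2 + 0 = 2$)
$u \left(-12\right) G{\left(4,4 \right)} = 2 \left(-12\right) 4 = \left(-24\right) 4 = -96$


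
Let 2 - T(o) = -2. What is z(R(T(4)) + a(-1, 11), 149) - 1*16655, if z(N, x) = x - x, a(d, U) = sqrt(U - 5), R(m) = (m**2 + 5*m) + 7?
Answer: -16655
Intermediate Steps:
T(o) = 4 (T(o) = 2 - 1*(-2) = 2 + 2 = 4)
R(m) = 7 + m**2 + 5*m
a(d, U) = sqrt(-5 + U)
z(N, x) = 0
z(R(T(4)) + a(-1, 11), 149) - 1*16655 = 0 - 1*16655 = 0 - 16655 = -16655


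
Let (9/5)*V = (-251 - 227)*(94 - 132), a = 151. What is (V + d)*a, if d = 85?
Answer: 13829335/9 ≈ 1.5366e+6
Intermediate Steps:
V = 90820/9 (V = 5*((-251 - 227)*(94 - 132))/9 = 5*(-478*(-38))/9 = (5/9)*18164 = 90820/9 ≈ 10091.)
(V + d)*a = (90820/9 + 85)*151 = (91585/9)*151 = 13829335/9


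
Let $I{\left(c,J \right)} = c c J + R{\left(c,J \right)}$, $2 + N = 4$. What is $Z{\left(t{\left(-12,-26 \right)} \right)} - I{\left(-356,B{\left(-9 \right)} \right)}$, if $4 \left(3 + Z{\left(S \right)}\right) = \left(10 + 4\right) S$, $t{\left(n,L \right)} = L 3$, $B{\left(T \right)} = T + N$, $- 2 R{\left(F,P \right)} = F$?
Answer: $886698$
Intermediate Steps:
$N = 2$ ($N = -2 + 4 = 2$)
$R{\left(F,P \right)} = - \frac{F}{2}$
$B{\left(T \right)} = 2 + T$ ($B{\left(T \right)} = T + 2 = 2 + T$)
$I{\left(c,J \right)} = - \frac{c}{2} + J c^{2}$ ($I{\left(c,J \right)} = c c J - \frac{c}{2} = c^{2} J - \frac{c}{2} = J c^{2} - \frac{c}{2} = - \frac{c}{2} + J c^{2}$)
$t{\left(n,L \right)} = 3 L$
$Z{\left(S \right)} = -3 + \frac{7 S}{2}$ ($Z{\left(S \right)} = -3 + \frac{\left(10 + 4\right) S}{4} = -3 + \frac{14 S}{4} = -3 + \frac{7 S}{2}$)
$Z{\left(t{\left(-12,-26 \right)} \right)} - I{\left(-356,B{\left(-9 \right)} \right)} = \left(-3 + \frac{7 \cdot 3 \left(-26\right)}{2}\right) - - 356 \left(- \frac{1}{2} + \left(2 - 9\right) \left(-356\right)\right) = \left(-3 + \frac{7}{2} \left(-78\right)\right) - - 356 \left(- \frac{1}{2} - -2492\right) = \left(-3 - 273\right) - - 356 \left(- \frac{1}{2} + 2492\right) = -276 - \left(-356\right) \frac{4983}{2} = -276 - -886974 = -276 + 886974 = 886698$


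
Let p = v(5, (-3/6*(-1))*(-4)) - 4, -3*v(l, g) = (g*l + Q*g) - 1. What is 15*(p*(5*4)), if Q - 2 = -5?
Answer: -700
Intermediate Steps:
Q = -3 (Q = 2 - 5 = -3)
v(l, g) = 1/3 + g - g*l/3 (v(l, g) = -((g*l - 3*g) - 1)/3 = -((-3*g + g*l) - 1)/3 = -(-1 - 3*g + g*l)/3 = 1/3 + g - g*l/3)
p = -7/3 (p = (1/3 + (-3/6*(-1))*(-4) - 1/3*(-3/6*(-1))*(-4)*5) - 4 = (1/3 + (-3*1/6*(-1))*(-4) - 1/3*(-3*1/6*(-1))*(-4)*5) - 4 = (1/3 - 1/2*(-1)*(-4) - 1/3*-1/2*(-1)*(-4)*5) - 4 = (1/3 + (1/2)*(-4) - 1/3*(1/2)*(-4)*5) - 4 = (1/3 - 2 - 1/3*(-2)*5) - 4 = (1/3 - 2 + 10/3) - 4 = 5/3 - 4 = -7/3 ≈ -2.3333)
15*(p*(5*4)) = 15*(-35*4/3) = 15*(-7/3*20) = 15*(-140/3) = -700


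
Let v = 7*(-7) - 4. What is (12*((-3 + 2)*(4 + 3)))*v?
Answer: 4452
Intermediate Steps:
v = -53 (v = -49 - 4 = -53)
(12*((-3 + 2)*(4 + 3)))*v = (12*((-3 + 2)*(4 + 3)))*(-53) = (12*(-1*7))*(-53) = (12*(-7))*(-53) = -84*(-53) = 4452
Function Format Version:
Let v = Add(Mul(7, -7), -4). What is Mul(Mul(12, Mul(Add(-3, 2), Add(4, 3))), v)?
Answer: 4452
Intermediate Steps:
v = -53 (v = Add(-49, -4) = -53)
Mul(Mul(12, Mul(Add(-3, 2), Add(4, 3))), v) = Mul(Mul(12, Mul(Add(-3, 2), Add(4, 3))), -53) = Mul(Mul(12, Mul(-1, 7)), -53) = Mul(Mul(12, -7), -53) = Mul(-84, -53) = 4452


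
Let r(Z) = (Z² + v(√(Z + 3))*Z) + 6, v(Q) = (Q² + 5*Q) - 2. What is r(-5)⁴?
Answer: (51 - 25*I*√2)⁴ ≈ -1.118e+7 - 9.7441e+6*I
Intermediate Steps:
v(Q) = -2 + Q² + 5*Q
r(Z) = 6 + Z² + Z*(1 + Z + 5*√(3 + Z)) (r(Z) = (Z² + (-2 + (√(Z + 3))² + 5*√(Z + 3))*Z) + 6 = (Z² + (-2 + (√(3 + Z))² + 5*√(3 + Z))*Z) + 6 = (Z² + (-2 + (3 + Z) + 5*√(3 + Z))*Z) + 6 = (Z² + (1 + Z + 5*√(3 + Z))*Z) + 6 = (Z² + Z*(1 + Z + 5*√(3 + Z))) + 6 = 6 + Z² + Z*(1 + Z + 5*√(3 + Z)))
r(-5)⁴ = (6 + (-5)² - 5*(1 - 5 + 5*√(3 - 5)))⁴ = (6 + 25 - 5*(1 - 5 + 5*√(-2)))⁴ = (6 + 25 - 5*(1 - 5 + 5*(I*√2)))⁴ = (6 + 25 - 5*(1 - 5 + 5*I*√2))⁴ = (6 + 25 - 5*(-4 + 5*I*√2))⁴ = (6 + 25 + (20 - 25*I*√2))⁴ = (51 - 25*I*√2)⁴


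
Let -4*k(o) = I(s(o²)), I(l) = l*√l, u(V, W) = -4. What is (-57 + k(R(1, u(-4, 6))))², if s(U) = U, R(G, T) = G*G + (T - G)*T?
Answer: 90041121/16 ≈ 5.6276e+6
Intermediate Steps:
R(G, T) = G² + T*(T - G)
I(l) = l^(3/2)
k(o) = -(o²)^(3/2)/4
(-57 + k(R(1, u(-4, 6))))² = (-57 - ((1² + (-4)² - 1*1*(-4))²)^(3/2)/4)² = (-57 - ((1 + 16 + 4)²)^(3/2)/4)² = (-57 - (21²)^(3/2)/4)² = (-57 - 441^(3/2)/4)² = (-57 - ¼*9261)² = (-57 - 9261/4)² = (-9489/4)² = 90041121/16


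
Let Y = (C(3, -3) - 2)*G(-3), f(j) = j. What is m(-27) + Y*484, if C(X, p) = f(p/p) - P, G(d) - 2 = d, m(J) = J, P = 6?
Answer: 3361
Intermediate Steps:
G(d) = 2 + d
C(X, p) = -5 (C(X, p) = p/p - 1*6 = 1 - 6 = -5)
Y = 7 (Y = (-5 - 2)*(2 - 3) = -7*(-1) = 7)
m(-27) + Y*484 = -27 + 7*484 = -27 + 3388 = 3361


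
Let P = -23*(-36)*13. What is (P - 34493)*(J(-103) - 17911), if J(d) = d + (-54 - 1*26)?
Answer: 429352526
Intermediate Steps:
P = 10764 (P = 828*13 = 10764)
J(d) = -80 + d (J(d) = d + (-54 - 26) = d - 80 = -80 + d)
(P - 34493)*(J(-103) - 17911) = (10764 - 34493)*((-80 - 103) - 17911) = -23729*(-183 - 17911) = -23729*(-18094) = 429352526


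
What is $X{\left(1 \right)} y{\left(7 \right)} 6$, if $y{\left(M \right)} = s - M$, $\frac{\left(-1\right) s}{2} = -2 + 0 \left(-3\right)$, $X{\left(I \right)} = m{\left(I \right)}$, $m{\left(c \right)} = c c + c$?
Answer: $-36$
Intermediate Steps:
$m{\left(c \right)} = c + c^{2}$ ($m{\left(c \right)} = c^{2} + c = c + c^{2}$)
$X{\left(I \right)} = I \left(1 + I\right)$
$s = 4$ ($s = - 2 \left(-2 + 0 \left(-3\right)\right) = - 2 \left(-2 + 0\right) = \left(-2\right) \left(-2\right) = 4$)
$y{\left(M \right)} = 4 - M$
$X{\left(1 \right)} y{\left(7 \right)} 6 = 1 \left(1 + 1\right) \left(4 - 7\right) 6 = 1 \cdot 2 \left(4 - 7\right) 6 = 2 \left(-3\right) 6 = \left(-6\right) 6 = -36$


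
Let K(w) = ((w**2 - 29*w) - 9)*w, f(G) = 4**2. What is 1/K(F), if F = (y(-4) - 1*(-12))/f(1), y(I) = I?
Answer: -8/93 ≈ -0.086022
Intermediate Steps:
f(G) = 16
F = 1/2 (F = (-4 - 1*(-12))/16 = (-4 + 12)*(1/16) = 8*(1/16) = 1/2 ≈ 0.50000)
K(w) = w*(-9 + w**2 - 29*w) (K(w) = (-9 + w**2 - 29*w)*w = w*(-9 + w**2 - 29*w))
1/K(F) = 1/((-9 + (1/2)**2 - 29*1/2)/2) = 1/((-9 + 1/4 - 29/2)/2) = 1/((1/2)*(-93/4)) = 1/(-93/8) = -8/93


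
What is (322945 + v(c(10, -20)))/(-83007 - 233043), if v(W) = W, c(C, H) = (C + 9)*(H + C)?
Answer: -21517/21070 ≈ -1.0212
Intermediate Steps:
c(C, H) = (9 + C)*(C + H)
(322945 + v(c(10, -20)))/(-83007 - 233043) = (322945 + (10² + 9*10 + 9*(-20) + 10*(-20)))/(-83007 - 233043) = (322945 + (100 + 90 - 180 - 200))/(-316050) = (322945 - 190)*(-1/316050) = 322755*(-1/316050) = -21517/21070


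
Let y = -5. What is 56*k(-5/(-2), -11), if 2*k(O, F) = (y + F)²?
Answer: 7168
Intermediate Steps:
k(O, F) = (-5 + F)²/2
56*k(-5/(-2), -11) = 56*((-5 - 11)²/2) = 56*((½)*(-16)²) = 56*((½)*256) = 56*128 = 7168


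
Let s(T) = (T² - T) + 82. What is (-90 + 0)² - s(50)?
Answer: 5568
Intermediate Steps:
s(T) = 82 + T² - T
(-90 + 0)² - s(50) = (-90 + 0)² - (82 + 50² - 1*50) = (-90)² - (82 + 2500 - 50) = 8100 - 1*2532 = 8100 - 2532 = 5568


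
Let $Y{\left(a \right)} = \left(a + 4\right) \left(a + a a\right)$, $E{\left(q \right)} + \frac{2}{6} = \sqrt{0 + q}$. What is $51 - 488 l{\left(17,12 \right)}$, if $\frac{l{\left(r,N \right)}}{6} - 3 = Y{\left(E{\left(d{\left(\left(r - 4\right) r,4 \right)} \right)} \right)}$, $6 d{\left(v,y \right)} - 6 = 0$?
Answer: $- \frac{215237}{9} \approx -23915.0$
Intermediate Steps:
$d{\left(v,y \right)} = 1$ ($d{\left(v,y \right)} = 1 + \frac{1}{6} \cdot 0 = 1 + 0 = 1$)
$E{\left(q \right)} = - \frac{1}{3} + \sqrt{q}$ ($E{\left(q \right)} = - \frac{1}{3} + \sqrt{0 + q} = - \frac{1}{3} + \sqrt{q}$)
$Y{\left(a \right)} = \left(4 + a\right) \left(a + a^{2}\right)$
$l{\left(r,N \right)} = \frac{442}{9}$ ($l{\left(r,N \right)} = 18 + 6 \left(- \frac{1}{3} + \sqrt{1}\right) \left(4 + \left(- \frac{1}{3} + \sqrt{1}\right)^{2} + 5 \left(- \frac{1}{3} + \sqrt{1}\right)\right) = 18 + 6 \left(- \frac{1}{3} + 1\right) \left(4 + \left(- \frac{1}{3} + 1\right)^{2} + 5 \left(- \frac{1}{3} + 1\right)\right) = 18 + 6 \frac{2 \left(4 + \left(\frac{2}{3}\right)^{2} + 5 \cdot \frac{2}{3}\right)}{3} = 18 + 6 \frac{2 \left(4 + \frac{4}{9} + \frac{10}{3}\right)}{3} = 18 + 6 \cdot \frac{2}{3} \cdot \frac{70}{9} = 18 + 6 \cdot \frac{140}{27} = 18 + \frac{280}{9} = \frac{442}{9}$)
$51 - 488 l{\left(17,12 \right)} = 51 - \frac{215696}{9} = - \frac{215237}{9}$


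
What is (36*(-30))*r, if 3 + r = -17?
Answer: 21600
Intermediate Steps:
r = -20 (r = -3 - 17 = -20)
(36*(-30))*r = (36*(-30))*(-20) = -1080*(-20) = 21600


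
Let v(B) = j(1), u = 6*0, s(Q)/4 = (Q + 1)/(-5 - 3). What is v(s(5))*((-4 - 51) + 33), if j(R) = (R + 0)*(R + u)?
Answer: -22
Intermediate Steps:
s(Q) = -½ - Q/2 (s(Q) = 4*((Q + 1)/(-5 - 3)) = 4*((1 + Q)/(-8)) = 4*((1 + Q)*(-⅛)) = 4*(-⅛ - Q/8) = -½ - Q/2)
u = 0
j(R) = R² (j(R) = (R + 0)*(R + 0) = R*R = R²)
v(B) = 1 (v(B) = 1² = 1)
v(s(5))*((-4 - 51) + 33) = 1*((-4 - 51) + 33) = 1*(-55 + 33) = 1*(-22) = -22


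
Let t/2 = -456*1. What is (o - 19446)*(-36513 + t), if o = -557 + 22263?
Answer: -84580500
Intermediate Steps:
t = -912 (t = 2*(-456*1) = 2*(-456) = -912)
o = 21706
(o - 19446)*(-36513 + t) = (21706 - 19446)*(-36513 - 912) = 2260*(-37425) = -84580500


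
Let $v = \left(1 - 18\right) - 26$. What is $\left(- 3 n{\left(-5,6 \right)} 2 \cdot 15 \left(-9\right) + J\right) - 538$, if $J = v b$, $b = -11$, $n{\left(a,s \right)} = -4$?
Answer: $-3305$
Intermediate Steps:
$v = -43$ ($v = \left(1 - 18\right) - 26 = -17 - 26 = -43$)
$J = 473$ ($J = \left(-43\right) \left(-11\right) = 473$)
$\left(- 3 n{\left(-5,6 \right)} 2 \cdot 15 \left(-9\right) + J\right) - 538 = \left(\left(-3\right) \left(-4\right) 2 \cdot 15 \left(-9\right) + 473\right) - 538 = \left(12 \cdot 2 \cdot 15 \left(-9\right) + 473\right) - 538 = \left(24 \cdot 15 \left(-9\right) + 473\right) - 538 = \left(360 \left(-9\right) + 473\right) - 538 = \left(-3240 + 473\right) - 538 = -2767 - 538 = -3305$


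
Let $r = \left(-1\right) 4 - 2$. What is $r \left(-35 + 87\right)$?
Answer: $-312$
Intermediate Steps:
$r = -6$ ($r = -4 - 2 = -6$)
$r \left(-35 + 87\right) = - 6 \left(-35 + 87\right) = \left(-6\right) 52 = -312$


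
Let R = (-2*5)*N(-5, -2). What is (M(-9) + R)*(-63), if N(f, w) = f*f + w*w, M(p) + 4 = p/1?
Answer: 19089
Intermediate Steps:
M(p) = -4 + p (M(p) = -4 + p/1 = -4 + p*1 = -4 + p)
N(f, w) = f² + w²
R = -290 (R = (-2*5)*((-5)² + (-2)²) = -10*(25 + 4) = -10*29 = -290)
(M(-9) + R)*(-63) = ((-4 - 9) - 290)*(-63) = (-13 - 290)*(-63) = -303*(-63) = 19089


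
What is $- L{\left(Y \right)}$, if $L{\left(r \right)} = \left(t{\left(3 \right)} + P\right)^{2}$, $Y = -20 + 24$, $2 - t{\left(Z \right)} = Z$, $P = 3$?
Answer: $-4$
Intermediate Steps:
$t{\left(Z \right)} = 2 - Z$
$Y = 4$
$L{\left(r \right)} = 4$ ($L{\left(r \right)} = \left(\left(2 - 3\right) + 3\right)^{2} = \left(-1 + 3\right)^{2} = 2^{2} = 4$)
$- L{\left(Y \right)} = \left(-1\right) 4 = -4$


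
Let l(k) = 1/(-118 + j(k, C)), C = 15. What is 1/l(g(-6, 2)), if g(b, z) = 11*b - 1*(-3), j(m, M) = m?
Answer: -181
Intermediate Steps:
g(b, z) = 3 + 11*b (g(b, z) = 11*b + 3 = 3 + 11*b)
l(k) = 1/(-118 + k)
1/l(g(-6, 2)) = 1/(1/(-118 + (3 + 11*(-6)))) = 1/(1/(-118 + (3 - 66))) = 1/(1/(-118 - 63)) = 1/(1/(-181)) = 1/(-1/181) = -181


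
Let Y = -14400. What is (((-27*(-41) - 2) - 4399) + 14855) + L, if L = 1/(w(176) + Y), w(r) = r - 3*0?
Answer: 164443663/14224 ≈ 11561.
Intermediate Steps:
w(r) = r (w(r) = r + 0 = r)
L = -1/14224 (L = 1/(176 - 14400) = 1/(-14224) = -1/14224 ≈ -7.0304e-5)
(((-27*(-41) - 2) - 4399) + 14855) + L = (((-27*(-41) - 2) - 4399) + 14855) - 1/14224 = (((1107 - 2) - 4399) + 14855) - 1/14224 = ((1105 - 4399) + 14855) - 1/14224 = (-3294 + 14855) - 1/14224 = 11561 - 1/14224 = 164443663/14224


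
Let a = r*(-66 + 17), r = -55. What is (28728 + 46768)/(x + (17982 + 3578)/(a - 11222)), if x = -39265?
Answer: -643754392/334834215 ≈ -1.9226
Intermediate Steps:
a = 2695 (a = -55*(-66 + 17) = -55*(-49) = 2695)
(28728 + 46768)/(x + (17982 + 3578)/(a - 11222)) = (28728 + 46768)/(-39265 + (17982 + 3578)/(2695 - 11222)) = 75496/(-39265 + 21560/(-8527)) = 75496/(-39265 + 21560*(-1/8527)) = 75496/(-39265 - 21560/8527) = 75496/(-334834215/8527) = 75496*(-8527/334834215) = -643754392/334834215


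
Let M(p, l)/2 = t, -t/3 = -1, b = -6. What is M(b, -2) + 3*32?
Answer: 102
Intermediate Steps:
t = 3 (t = -3*(-1) = 3)
M(p, l) = 6 (M(p, l) = 2*3 = 6)
M(b, -2) + 3*32 = 6 + 3*32 = 6 + 96 = 102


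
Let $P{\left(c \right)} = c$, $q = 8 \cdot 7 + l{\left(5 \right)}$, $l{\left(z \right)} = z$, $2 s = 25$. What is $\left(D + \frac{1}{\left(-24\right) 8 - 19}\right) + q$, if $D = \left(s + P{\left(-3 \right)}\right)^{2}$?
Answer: $\frac{127651}{844} \approx 151.25$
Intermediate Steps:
$s = \frac{25}{2}$ ($s = \frac{1}{2} \cdot 25 = \frac{25}{2} \approx 12.5$)
$q = 61$ ($q = 8 \cdot 7 + 5 = 56 + 5 = 61$)
$D = \frac{361}{4}$ ($D = \left(\frac{25}{2} - 3\right)^{2} = \left(\frac{19}{2}\right)^{2} = \frac{361}{4} \approx 90.25$)
$\left(D + \frac{1}{\left(-24\right) 8 - 19}\right) + q = \left(\frac{361}{4} + \frac{1}{\left(-24\right) 8 - 19}\right) + 61 = \left(\frac{361}{4} + \frac{1}{-192 - 19}\right) + 61 = \left(\frac{361}{4} + \frac{1}{-211}\right) + 61 = \left(\frac{361}{4} - \frac{1}{211}\right) + 61 = \frac{76167}{844} + 61 = \frac{127651}{844}$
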